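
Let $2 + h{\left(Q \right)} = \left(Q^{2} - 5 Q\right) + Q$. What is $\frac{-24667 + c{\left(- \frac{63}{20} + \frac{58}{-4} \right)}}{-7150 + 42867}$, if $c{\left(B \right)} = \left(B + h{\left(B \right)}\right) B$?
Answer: $- \frac{248517117}{285736000} \approx -0.86974$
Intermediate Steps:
$h{\left(Q \right)} = -2 + Q^{2} - 4 Q$ ($h{\left(Q \right)} = -2 + \left(\left(Q^{2} - 5 Q\right) + Q\right) = -2 + \left(Q^{2} - 4 Q\right) = -2 + Q^{2} - 4 Q$)
$c{\left(B \right)} = B \left(-2 + B^{2} - 3 B\right)$ ($c{\left(B \right)} = \left(B - \left(2 - B^{2} + 4 B\right)\right) B = \left(-2 + B^{2} - 3 B\right) B = B \left(-2 + B^{2} - 3 B\right)$)
$\frac{-24667 + c{\left(- \frac{63}{20} + \frac{58}{-4} \right)}}{-7150 + 42867} = \frac{-24667 + \left(- \frac{63}{20} + \frac{58}{-4}\right) \left(-2 + \left(- \frac{63}{20} + \frac{58}{-4}\right)^{2} - 3 \left(- \frac{63}{20} + \frac{58}{-4}\right)\right)}{-7150 + 42867} = \frac{-24667 + \left(\left(-63\right) \frac{1}{20} + 58 \left(- \frac{1}{4}\right)\right) \left(-2 + \left(\left(-63\right) \frac{1}{20} + 58 \left(- \frac{1}{4}\right)\right)^{2} - 3 \left(\left(-63\right) \frac{1}{20} + 58 \left(- \frac{1}{4}\right)\right)\right)}{35717} = \left(-24667 + \left(- \frac{63}{20} - \frac{29}{2}\right) \left(-2 + \left(- \frac{63}{20} - \frac{29}{2}\right)^{2} - 3 \left(- \frac{63}{20} - \frac{29}{2}\right)\right)\right) \frac{1}{35717} = \left(-24667 - \frac{353 \left(-2 + \left(- \frac{353}{20}\right)^{2} - - \frac{1059}{20}\right)}{20}\right) \frac{1}{35717} = \left(-24667 - \frac{353 \left(-2 + \frac{124609}{400} + \frac{1059}{20}\right)}{20}\right) \frac{1}{35717} = \left(-24667 - \frac{51181117}{8000}\right) \frac{1}{35717} = \left(- \frac{248517117}{8000}\right) \frac{1}{35717} = - \frac{248517117}{285736000}$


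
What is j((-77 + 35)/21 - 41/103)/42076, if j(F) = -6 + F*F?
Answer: -2645/446384284 ≈ -5.9254e-6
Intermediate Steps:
j(F) = -6 + F**2
j((-77 + 35)/21 - 41/103)/42076 = (-6 + ((-77 + 35)/21 - 41/103)**2)/42076 = (-6 + (-42*1/21 - 41*1/103)**2)*(1/42076) = (-6 + (-2 - 41/103)**2)*(1/42076) = (-6 + (-247/103)**2)*(1/42076) = (-6 + 61009/10609)*(1/42076) = -2645/10609*1/42076 = -2645/446384284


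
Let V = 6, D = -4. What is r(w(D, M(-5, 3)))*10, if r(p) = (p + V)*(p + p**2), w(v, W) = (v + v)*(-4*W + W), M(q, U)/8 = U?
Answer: 1934288640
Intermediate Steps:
M(q, U) = 8*U
w(v, W) = -6*W*v (w(v, W) = (2*v)*(-3*W) = -6*W*v)
r(p) = (6 + p)*(p + p**2) (r(p) = (p + 6)*(p + p**2) = (6 + p)*(p + p**2))
r(w(D, M(-5, 3)))*10 = ((-6*8*3*(-4))*(6 + (-6*8*3*(-4))**2 + 7*(-6*8*3*(-4))))*10 = ((-6*24*(-4))*(6 + (-6*24*(-4))**2 + 7*(-6*24*(-4))))*10 = (576*(6 + 576**2 + 7*576))*10 = (576*(6 + 331776 + 4032))*10 = (576*335814)*10 = 193428864*10 = 1934288640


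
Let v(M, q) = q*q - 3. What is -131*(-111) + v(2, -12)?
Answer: 14682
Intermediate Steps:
v(M, q) = -3 + q² (v(M, q) = q² - 3 = -3 + q²)
-131*(-111) + v(2, -12) = -131*(-111) + (-3 + (-12)²) = 14541 + (-3 + 144) = 14541 + 141 = 14682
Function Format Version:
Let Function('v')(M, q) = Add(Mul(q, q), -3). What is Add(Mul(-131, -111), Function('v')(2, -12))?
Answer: 14682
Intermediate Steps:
Function('v')(M, q) = Add(-3, Pow(q, 2)) (Function('v')(M, q) = Add(Pow(q, 2), -3) = Add(-3, Pow(q, 2)))
Add(Mul(-131, -111), Function('v')(2, -12)) = Add(Mul(-131, -111), Add(-3, Pow(-12, 2))) = Add(14541, Add(-3, 144)) = Add(14541, 141) = 14682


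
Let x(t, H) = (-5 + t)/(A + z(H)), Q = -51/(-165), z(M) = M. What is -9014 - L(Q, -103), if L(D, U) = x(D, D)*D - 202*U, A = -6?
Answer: -513355686/17215 ≈ -29820.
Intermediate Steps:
Q = 17/55 (Q = -51*(-1/165) = 17/55 ≈ 0.30909)
x(t, H) = (-5 + t)/(-6 + H)
L(D, U) = -202*U + D*(-5 + D)/(-6 + D) (L(D, U) = ((-5 + D)/(-6 + D))*D - 202*U = D*(-5 + D)/(-6 + D) - 202*U = -202*U + D*(-5 + D)/(-6 + D))
-9014 - L(Q, -103) = -9014 - (17*(-5 + 17/55)/55 - 202*(-103)*(-6 + 17/55))/(-6 + 17/55) = -9014 - ((17/55)*(-258/55) - 202*(-103)*(-313/55))/(-313/55) = -9014 - (-55)*(-4386/3025 - 6512278/55)/313 = -9014 - (-55)*(-358179676)/(313*3025) = -9014 - 1*358179676/17215 = -9014 - 358179676/17215 = -513355686/17215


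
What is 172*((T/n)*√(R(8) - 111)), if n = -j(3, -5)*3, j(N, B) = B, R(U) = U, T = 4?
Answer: 688*I*√103/15 ≈ 465.5*I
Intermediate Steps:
n = 15 (n = -1*(-5)*3 = 5*3 = 15)
172*((T/n)*√(R(8) - 111)) = 172*((4/15)*√(8 - 111)) = 172*((4*(1/15))*√(-103)) = 172*(4*(I*√103)/15) = 172*(4*I*√103/15) = 688*I*√103/15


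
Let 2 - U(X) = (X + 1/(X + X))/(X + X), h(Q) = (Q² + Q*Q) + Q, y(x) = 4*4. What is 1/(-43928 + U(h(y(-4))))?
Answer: -1115136/48984021505 ≈ -2.2765e-5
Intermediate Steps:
y(x) = 16
h(Q) = Q + 2*Q² (h(Q) = (Q² + Q²) + Q = 2*Q² + Q = Q + 2*Q²)
U(X) = 2 - (X + 1/(2*X))/(2*X) (U(X) = 2 - (X + 1/(X + X))/(X + X) = 2 - (X + 1/(2*X))/(2*X))
1/(-43928 + U(h(y(-4)))) = 1/(-43928 + (3/2 - 1/(256*(1 + 2*16)²)/4)) = 1/(-43928 + (3/2 - 1/(256*(1 + 32)²)/4)) = 1/(-43928 + (3/2 - 1/(4*(16*33)²))) = 1/(-43928 + (3/2 - ¼/528²)) = 1/(-43928 + (3/2 - ¼*1/278784)) = 1/(-43928 + (3/2 - 1/1115136)) = 1/(-43928 + 1672703/1115136) = 1/(-48984021505/1115136) = -1115136/48984021505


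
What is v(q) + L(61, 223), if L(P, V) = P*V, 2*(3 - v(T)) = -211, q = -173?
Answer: 27423/2 ≈ 13712.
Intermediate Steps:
v(T) = 217/2 (v(T) = 3 - ½*(-211) = 3 + 211/2 = 217/2)
v(q) + L(61, 223) = 217/2 + 61*223 = 217/2 + 13603 = 27423/2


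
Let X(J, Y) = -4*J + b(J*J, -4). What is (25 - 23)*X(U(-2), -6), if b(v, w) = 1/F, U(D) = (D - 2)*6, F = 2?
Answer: 193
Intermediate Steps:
U(D) = -12 + 6*D (U(D) = (-2 + D)*6 = -12 + 6*D)
b(v, w) = ½ (b(v, w) = 1/2 = 1*(½) = ½)
X(J, Y) = ½ - 4*J (X(J, Y) = -4*J + ½ = ½ - 4*J)
(25 - 23)*X(U(-2), -6) = (25 - 23)*(½ - 4*(-12 + 6*(-2))) = 2*(½ - 4*(-12 - 12)) = 2*(½ - 4*(-24)) = 2*(½ + 96) = 2*(193/2) = 193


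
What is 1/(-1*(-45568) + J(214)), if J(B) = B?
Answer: 1/45782 ≈ 2.1843e-5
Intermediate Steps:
1/(-1*(-45568) + J(214)) = 1/(-1*(-45568) + 214) = 1/(45568 + 214) = 1/45782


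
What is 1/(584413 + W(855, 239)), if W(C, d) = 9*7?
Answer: 1/584476 ≈ 1.7109e-6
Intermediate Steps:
W(C, d) = 63
1/(584413 + W(855, 239)) = 1/(584413 + 63) = 1/584476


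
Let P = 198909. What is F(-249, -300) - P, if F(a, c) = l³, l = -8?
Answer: -199421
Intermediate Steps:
F(a, c) = -512 (F(a, c) = (-8)³ = -512)
F(-249, -300) - P = -512 - 1*198909 = -512 - 198909 = -199421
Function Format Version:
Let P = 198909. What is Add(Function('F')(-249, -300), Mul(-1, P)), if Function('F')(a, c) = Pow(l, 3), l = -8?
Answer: -199421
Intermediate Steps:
Function('F')(a, c) = -512 (Function('F')(a, c) = Pow(-8, 3) = -512)
Add(Function('F')(-249, -300), Mul(-1, P)) = Add(-512, Mul(-1, 198909)) = Add(-512, -198909) = -199421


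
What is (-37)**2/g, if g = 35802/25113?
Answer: 11459899/11934 ≈ 960.27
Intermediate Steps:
g = 11934/8371 (g = 35802*(1/25113) = 11934/8371 ≈ 1.4256)
(-37)**2/g = (-37)**2/(11934/8371) = 1369*(8371/11934) = 11459899/11934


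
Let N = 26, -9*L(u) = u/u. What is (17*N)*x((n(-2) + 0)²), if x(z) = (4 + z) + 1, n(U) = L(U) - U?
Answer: 306748/81 ≈ 3787.0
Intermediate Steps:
L(u) = -⅑ (L(u) = -u/(9*u) = -⅑*1 = -⅑)
n(U) = -⅑ - U
x(z) = 5 + z
(17*N)*x((n(-2) + 0)²) = (17*26)*(5 + ((-⅑ - 1*(-2)) + 0)²) = 442*(5 + ((-⅑ + 2) + 0)²) = 442*(5 + (17/9 + 0)²) = 442*(5 + (17/9)²) = 442*(5 + 289/81) = 442*(694/81) = 306748/81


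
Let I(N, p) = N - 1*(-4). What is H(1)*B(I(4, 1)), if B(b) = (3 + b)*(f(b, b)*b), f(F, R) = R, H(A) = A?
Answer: 704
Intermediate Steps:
I(N, p) = 4 + N (I(N, p) = N + 4 = 4 + N)
B(b) = b²*(3 + b) (B(b) = (3 + b)*(b*b) = (3 + b)*b² = b²*(3 + b))
H(1)*B(I(4, 1)) = 1*((4 + 4)²*(3 + (4 + 4))) = 1*(8²*(3 + 8)) = 1*(64*11) = 1*704 = 704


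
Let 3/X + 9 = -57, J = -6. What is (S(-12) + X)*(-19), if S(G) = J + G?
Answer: 7543/22 ≈ 342.86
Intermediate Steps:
S(G) = -6 + G
X = -1/22 (X = 3/(-9 - 57) = 3/(-66) = 3*(-1/66) = -1/22 ≈ -0.045455)
(S(-12) + X)*(-19) = ((-6 - 12) - 1/22)*(-19) = (-18 - 1/22)*(-19) = -397/22*(-19) = 7543/22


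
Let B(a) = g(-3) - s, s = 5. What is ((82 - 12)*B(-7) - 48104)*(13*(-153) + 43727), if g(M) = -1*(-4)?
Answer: -2010686412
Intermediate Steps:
g(M) = 4
B(a) = -1 (B(a) = 4 - 1*5 = 4 - 5 = -1)
((82 - 12)*B(-7) - 48104)*(13*(-153) + 43727) = ((82 - 12)*(-1) - 48104)*(13*(-153) + 43727) = (70*(-1) - 48104)*(-1989 + 43727) = (-70 - 48104)*41738 = -48174*41738 = -2010686412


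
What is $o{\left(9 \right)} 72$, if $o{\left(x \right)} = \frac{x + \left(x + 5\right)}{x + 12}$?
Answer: $\frac{552}{7} \approx 78.857$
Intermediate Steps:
$o{\left(x \right)} = \frac{5 + 2 x}{12 + x}$ ($o{\left(x \right)} = \frac{x + \left(5 + x\right)}{12 + x} = \frac{5 + 2 x}{12 + x}$)
$o{\left(9 \right)} 72 = \frac{5 + 2 \cdot 9}{12 + 9} \cdot 72 = \frac{5 + 18}{21} \cdot 72 = \frac{1}{21} \cdot 23 \cdot 72 = \frac{23}{21} \cdot 72 = \frac{552}{7}$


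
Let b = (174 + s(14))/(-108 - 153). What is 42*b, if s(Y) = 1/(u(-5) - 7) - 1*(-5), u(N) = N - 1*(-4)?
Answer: -3339/116 ≈ -28.784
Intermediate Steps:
u(N) = 4 + N (u(N) = N + 4 = 4 + N)
s(Y) = 39/8 (s(Y) = 1/((4 - 5) - 7) - 1*(-5) = 1/(-1 - 7) + 5 = 1/(-8) + 5 = -1/8 + 5 = 39/8)
b = -159/232 (b = (174 + 39/8)/(-108 - 153) = (1431/8)/(-261) = (1431/8)*(-1/261) = -159/232 ≈ -0.68534)
42*b = 42*(-159/232) = -3339/116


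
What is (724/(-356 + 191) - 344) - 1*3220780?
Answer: -531486184/165 ≈ -3.2211e+6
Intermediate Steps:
(724/(-356 + 191) - 344) - 1*3220780 = (724/(-165) - 344) - 3220780 = (-1/165*724 - 344) - 3220780 = (-724/165 - 344) - 3220780 = -57484/165 - 3220780 = -531486184/165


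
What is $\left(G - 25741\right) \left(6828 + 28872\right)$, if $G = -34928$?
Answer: $-2165883300$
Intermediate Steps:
$\left(G - 25741\right) \left(6828 + 28872\right) = \left(-34928 - 25741\right) \left(6828 + 28872\right) = \left(-60669\right) 35700 = -2165883300$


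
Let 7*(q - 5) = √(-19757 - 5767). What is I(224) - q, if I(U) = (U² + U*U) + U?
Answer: 100571 - 6*I*√709/7 ≈ 1.0057e+5 - 22.823*I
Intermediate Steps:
q = 5 + 6*I*√709/7 (q = 5 + √(-19757 - 5767)/7 = 5 + √(-25524)/7 = 5 + (6*I*√709)/7 = 5 + 6*I*√709/7 ≈ 5.0 + 22.823*I)
I(U) = U + 2*U² (I(U) = (U² + U²) + U = 2*U² + U = U + 2*U²)
I(224) - q = 224*(1 + 2*224) - (5 + 6*I*√709/7) = 224*(1 + 448) + (-5 - 6*I*√709/7) = 224*449 + (-5 - 6*I*√709/7) = 100576 + (-5 - 6*I*√709/7) = 100571 - 6*I*√709/7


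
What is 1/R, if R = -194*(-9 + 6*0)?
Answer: 1/1746 ≈ 0.00057274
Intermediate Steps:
R = 1746 (R = -194*(-9 + 0) = -194*(-9) = 1746)
1/R = 1/1746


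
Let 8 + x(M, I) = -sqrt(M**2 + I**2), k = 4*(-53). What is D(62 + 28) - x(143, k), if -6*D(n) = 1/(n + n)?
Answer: 8639/1080 + sqrt(65393) ≈ 263.72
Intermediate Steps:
D(n) = -1/(12*n) (D(n) = -1/(6*(n + n)) = -1/(2*n)/6 = -1/(12*n))
k = -212
x(M, I) = -8 - sqrt(I**2 + M**2) (x(M, I) = -8 - sqrt(M**2 + I**2) = -8 - sqrt(I**2 + M**2))
D(62 + 28) - x(143, k) = -1/(12*(62 + 28)) - (-8 - sqrt((-212)**2 + 143**2)) = -1/12/90 - (-8 - sqrt(44944 + 20449)) = -1/12*1/90 - (-8 - sqrt(65393)) = -1/1080 + (8 + sqrt(65393)) = 8639/1080 + sqrt(65393)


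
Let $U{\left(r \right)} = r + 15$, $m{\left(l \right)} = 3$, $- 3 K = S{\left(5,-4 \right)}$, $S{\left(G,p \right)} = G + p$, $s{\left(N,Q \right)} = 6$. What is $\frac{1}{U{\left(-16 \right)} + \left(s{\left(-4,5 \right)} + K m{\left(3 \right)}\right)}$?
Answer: $\frac{1}{4} \approx 0.25$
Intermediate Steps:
$K = - \frac{1}{3}$ ($K = - \frac{5 - 4}{3} = \left(- \frac{1}{3}\right) 1 = - \frac{1}{3} \approx -0.33333$)
$U{\left(r \right)} = 15 + r$
$\frac{1}{U{\left(-16 \right)} + \left(s{\left(-4,5 \right)} + K m{\left(3 \right)}\right)} = \frac{1}{\left(15 - 16\right) + \left(6 - 1\right)} = \frac{1}{-1 + \left(6 - 1\right)} = \frac{1}{-1 + 5} = \frac{1}{4}$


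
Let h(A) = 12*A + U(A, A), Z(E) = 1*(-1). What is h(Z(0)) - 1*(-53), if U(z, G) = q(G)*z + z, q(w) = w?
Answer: 41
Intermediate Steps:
Z(E) = -1
U(z, G) = z + G*z (U(z, G) = G*z + z = z + G*z)
h(A) = 12*A + A*(1 + A)
h(Z(0)) - 1*(-53) = -(13 - 1) - 1*(-53) = -1*12 + 53 = -12 + 53 = 41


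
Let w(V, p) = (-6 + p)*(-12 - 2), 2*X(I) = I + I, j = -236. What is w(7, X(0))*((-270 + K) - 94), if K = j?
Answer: -50400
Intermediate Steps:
X(I) = I (X(I) = (I + I)/2 = (2*I)/2 = I)
K = -236
w(V, p) = 84 - 14*p (w(V, p) = (-6 + p)*(-14) = 84 - 14*p)
w(7, X(0))*((-270 + K) - 94) = (84 - 14*0)*((-270 - 236) - 94) = (84 + 0)*(-506 - 94) = 84*(-600) = -50400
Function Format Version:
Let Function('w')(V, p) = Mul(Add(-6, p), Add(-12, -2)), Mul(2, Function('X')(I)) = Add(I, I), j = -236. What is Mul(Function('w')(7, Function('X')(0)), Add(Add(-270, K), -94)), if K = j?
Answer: -50400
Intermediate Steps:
Function('X')(I) = I (Function('X')(I) = Mul(Rational(1, 2), Add(I, I)) = Mul(Rational(1, 2), Mul(2, I)) = I)
K = -236
Function('w')(V, p) = Add(84, Mul(-14, p)) (Function('w')(V, p) = Mul(Add(-6, p), -14) = Add(84, Mul(-14, p)))
Mul(Function('w')(7, Function('X')(0)), Add(Add(-270, K), -94)) = Mul(Add(84, Mul(-14, 0)), Add(Add(-270, -236), -94)) = Mul(Add(84, 0), Add(-506, -94)) = Mul(84, -600) = -50400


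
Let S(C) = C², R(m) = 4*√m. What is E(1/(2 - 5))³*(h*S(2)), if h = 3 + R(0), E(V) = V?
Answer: -4/9 ≈ -0.44444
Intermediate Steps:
h = 3 (h = 3 + 4*√0 = 3 + 4*0 = 3 + 0 = 3)
E(1/(2 - 5))³*(h*S(2)) = (1/(2 - 5))³*(3*2²) = (1/(-3))³*(3*4) = (-⅓)³*12 = -1/27*12 = -4/9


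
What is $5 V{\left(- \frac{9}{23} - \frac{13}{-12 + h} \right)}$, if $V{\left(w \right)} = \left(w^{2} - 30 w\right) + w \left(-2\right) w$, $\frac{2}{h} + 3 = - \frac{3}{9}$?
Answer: $- \frac{206006720}{2099601} \approx -98.117$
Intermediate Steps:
$h = - \frac{3}{5}$ ($h = \frac{2}{-3 - \frac{3}{9}} = \frac{2}{-3 - \frac{1}{3}} = \frac{2}{- \frac{10}{3}} = 2 \left(- \frac{3}{10}\right) = - \frac{3}{5} \approx -0.6$)
$V{\left(w \right)} = - w^{2} - 30 w$ ($V{\left(w \right)} = \left(w^{2} - 30 w\right) + - 2 w w = \left(w^{2} - 30 w\right) - 2 w^{2} = - w^{2} - 30 w$)
$5 V{\left(- \frac{9}{23} - \frac{13}{-12 + h} \right)} = 5 \left(- \left(- \frac{9}{23} - \frac{13}{-12 - \frac{3}{5}}\right) \left(30 - \left(\frac{9}{23} + \frac{13}{-12 - \frac{3}{5}}\right)\right)\right) = 5 \left(- \left(\left(-9\right) \frac{1}{23} - \frac{13}{- \frac{63}{5}}\right) \left(30 - \left(\frac{9}{23} + \frac{13}{- \frac{63}{5}}\right)\right)\right) = 5 \left(- \left(- \frac{9}{23} - - \frac{65}{63}\right) \left(30 - - \frac{928}{1449}\right)\right) = 5 \left(- \left(- \frac{9}{23} + \frac{65}{63}\right) \left(30 + \left(- \frac{9}{23} + \frac{65}{63}\right)\right)\right) = 5 \left(\left(-1\right) \frac{928}{1449} \left(30 + \frac{928}{1449}\right)\right) = 5 \left(\left(-1\right) \frac{928}{1449} \cdot \frac{44398}{1449}\right) = 5 \left(- \frac{41201344}{2099601}\right) = - \frac{206006720}{2099601}$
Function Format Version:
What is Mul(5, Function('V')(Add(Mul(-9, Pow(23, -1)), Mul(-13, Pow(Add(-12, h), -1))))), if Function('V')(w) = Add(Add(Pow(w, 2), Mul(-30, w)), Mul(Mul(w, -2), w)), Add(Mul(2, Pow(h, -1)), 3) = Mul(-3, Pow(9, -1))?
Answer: Rational(-206006720, 2099601) ≈ -98.117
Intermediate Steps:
h = Rational(-3, 5) (h = Mul(2, Pow(Add(-3, Mul(-3, Pow(9, -1))), -1)) = Mul(2, Pow(Add(-3, Mul(-3, Rational(1, 9))), -1)) = Mul(2, Pow(Add(-3, Rational(-1, 3)), -1)) = Mul(2, Pow(Rational(-10, 3), -1)) = Mul(2, Rational(-3, 10)) = Rational(-3, 5) ≈ -0.60000)
Function('V')(w) = Add(Mul(-1, Pow(w, 2)), Mul(-30, w)) (Function('V')(w) = Add(Add(Pow(w, 2), Mul(-30, w)), Mul(Mul(-2, w), w)) = Add(Add(Pow(w, 2), Mul(-30, w)), Mul(-2, Pow(w, 2))) = Add(Mul(-1, Pow(w, 2)), Mul(-30, w)))
Mul(5, Function('V')(Add(Mul(-9, Pow(23, -1)), Mul(-13, Pow(Add(-12, h), -1))))) = Mul(5, Mul(-1, Add(Mul(-9, Pow(23, -1)), Mul(-13, Pow(Add(-12, Rational(-3, 5)), -1))), Add(30, Add(Mul(-9, Pow(23, -1)), Mul(-13, Pow(Add(-12, Rational(-3, 5)), -1)))))) = Mul(5, Mul(-1, Add(Mul(-9, Rational(1, 23)), Mul(-13, Pow(Rational(-63, 5), -1))), Add(30, Add(Mul(-9, Rational(1, 23)), Mul(-13, Pow(Rational(-63, 5), -1)))))) = Mul(5, Mul(-1, Add(Rational(-9, 23), Mul(-13, Rational(-5, 63))), Add(30, Add(Rational(-9, 23), Mul(-13, Rational(-5, 63)))))) = Mul(5, Mul(-1, Add(Rational(-9, 23), Rational(65, 63)), Add(30, Add(Rational(-9, 23), Rational(65, 63))))) = Mul(5, Mul(-1, Rational(928, 1449), Add(30, Rational(928, 1449)))) = Mul(5, Mul(-1, Rational(928, 1449), Rational(44398, 1449))) = Mul(5, Rational(-41201344, 2099601)) = Rational(-206006720, 2099601)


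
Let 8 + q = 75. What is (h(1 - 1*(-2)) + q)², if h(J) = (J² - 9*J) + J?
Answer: 2704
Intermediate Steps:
h(J) = J² - 8*J
q = 67 (q = -8 + 75 = 67)
(h(1 - 1*(-2)) + q)² = ((1 - 1*(-2))*(-8 + (1 - 1*(-2))) + 67)² = ((1 + 2)*(-8 + (1 + 2)) + 67)² = (3*(-8 + 3) + 67)² = (3*(-5) + 67)² = (-15 + 67)² = 52² = 2704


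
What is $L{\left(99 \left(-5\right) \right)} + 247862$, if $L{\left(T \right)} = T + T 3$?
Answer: $245882$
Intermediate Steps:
$L{\left(T \right)} = 4 T$ ($L{\left(T \right)} = T + 3 T = 4 T$)
$L{\left(99 \left(-5\right) \right)} + 247862 = 4 \cdot 99 \left(-5\right) + 247862 = 4 \left(-495\right) + 247862 = -1980 + 247862 = 245882$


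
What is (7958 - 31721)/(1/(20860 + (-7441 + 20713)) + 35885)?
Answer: -270359572/408275607 ≈ -0.66220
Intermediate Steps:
(7958 - 31721)/(1/(20860 + (-7441 + 20713)) + 35885) = -23763/(1/(20860 + 13272) + 35885) = -23763/(1/34132 + 35885) = -23763/1224826821/34132 = -23763*34132/1224826821 = -270359572/408275607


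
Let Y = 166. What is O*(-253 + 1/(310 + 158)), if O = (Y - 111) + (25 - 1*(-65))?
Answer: -17168435/468 ≈ -36685.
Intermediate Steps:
O = 145 (O = (166 - 111) + (25 - 1*(-65)) = 55 + (25 + 65) = 55 + 90 = 145)
O*(-253 + 1/(310 + 158)) = 145*(-253 + 1/(310 + 158)) = 145*(-253 + 1/468) = 145*(-118403/468) = -17168435/468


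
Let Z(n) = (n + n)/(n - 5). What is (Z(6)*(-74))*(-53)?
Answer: 47064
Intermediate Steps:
Z(n) = 2*n/(-5 + n) (Z(n) = (2*n)/(-5 + n) = 2*n/(-5 + n))
(Z(6)*(-74))*(-53) = ((2*6/(-5 + 6))*(-74))*(-53) = ((2*6/1)*(-74))*(-53) = ((2*6*1)*(-74))*(-53) = (12*(-74))*(-53) = -888*(-53) = 47064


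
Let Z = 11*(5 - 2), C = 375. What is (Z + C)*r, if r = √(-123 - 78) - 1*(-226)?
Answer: 92208 + 408*I*√201 ≈ 92208.0 + 5784.4*I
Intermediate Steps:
r = 226 + I*√201 (r = √(-201) + 226 = I*√201 + 226 = 226 + I*√201 ≈ 226.0 + 14.177*I)
Z = 33 (Z = 11*3 = 33)
(Z + C)*r = (33 + 375)*(226 + I*√201) = 408*(226 + I*√201) = 92208 + 408*I*√201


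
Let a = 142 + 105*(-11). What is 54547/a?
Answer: -54547/1013 ≈ -53.847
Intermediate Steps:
a = -1013 (a = 142 - 1155 = -1013)
54547/a = 54547/(-1013) = 54547*(-1/1013) = -54547/1013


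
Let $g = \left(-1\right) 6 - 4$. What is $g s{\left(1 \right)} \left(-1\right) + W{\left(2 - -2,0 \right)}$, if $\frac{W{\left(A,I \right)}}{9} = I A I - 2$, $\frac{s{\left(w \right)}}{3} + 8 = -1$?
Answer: $-288$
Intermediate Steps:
$s{\left(w \right)} = -27$ ($s{\left(w \right)} = -24 + 3 \left(-1\right) = -24 - 3 = -27$)
$W{\left(A,I \right)} = -18 + 9 A I^{2}$ ($W{\left(A,I \right)} = 9 \left(I A I - 2\right) = 9 \left(A I I - 2\right) = 9 \left(A I^{2} - 2\right) = 9 \left(-2 + A I^{2}\right) = -18 + 9 A I^{2}$)
$g = -10$ ($g = -6 - 4 = -10$)
$g s{\left(1 \right)} \left(-1\right) + W{\left(2 - -2,0 \right)} = - 10 \left(\left(-27\right) \left(-1\right)\right) - \left(18 - 9 \left(2 - -2\right) 0^{2}\right) = \left(-10\right) 27 - \left(18 - 9 \left(2 + 2\right) 0\right) = -270 - \left(18 - 0\right) = -270 + \left(-18 + 0\right) = -270 - 18 = -288$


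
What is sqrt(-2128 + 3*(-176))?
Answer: 4*I*sqrt(166) ≈ 51.536*I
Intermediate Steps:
sqrt(-2128 + 3*(-176)) = sqrt(-2128 - 528) = sqrt(-2656) = 4*I*sqrt(166)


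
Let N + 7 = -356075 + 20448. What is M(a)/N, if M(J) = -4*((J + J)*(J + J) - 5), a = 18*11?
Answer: 313622/167817 ≈ 1.8688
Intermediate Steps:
N = -335634 (N = -7 + (-356075 + 20448) = -7 - 335627 = -335634)
a = 198
M(J) = 20 - 16*J**2 (M(J) = -4*((2*J)*(2*J) - 5) = -4*(4*J**2 - 5) = -4*(-5 + 4*J**2) = 20 - 16*J**2)
M(a)/N = (20 - 16*198**2)/(-335634) = (20 - 16*39204)*(-1/335634) = (20 - 627264)*(-1/335634) = -627244*(-1/335634) = 313622/167817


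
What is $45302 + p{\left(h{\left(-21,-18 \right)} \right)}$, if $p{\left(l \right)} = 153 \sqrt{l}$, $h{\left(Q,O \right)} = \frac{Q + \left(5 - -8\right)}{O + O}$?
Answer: $45302 + 51 \sqrt{2} \approx 45374.0$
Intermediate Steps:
$h{\left(Q,O \right)} = \frac{13 + Q}{2 O}$ ($h{\left(Q,O \right)} = \frac{Q + \left(5 + 8\right)}{2 O} = \left(Q + 13\right) \frac{1}{2 O} = \left(13 + Q\right) \frac{1}{2 O} = \frac{13 + Q}{2 O}$)
$45302 + p{\left(h{\left(-21,-18 \right)} \right)} = 45302 + 153 \sqrt{\frac{13 - 21}{2 \left(-18\right)}} = 45302 + 153 \sqrt{\frac{1}{2} \left(- \frac{1}{18}\right) \left(-8\right)} = 45302 + 153 \sqrt{\frac{2}{9}} = 45302 + 153 \frac{\sqrt{2}}{3} = 45302 + 51 \sqrt{2}$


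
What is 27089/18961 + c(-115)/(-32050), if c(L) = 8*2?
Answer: 433949537/303850025 ≈ 1.4282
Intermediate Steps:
c(L) = 16
27089/18961 + c(-115)/(-32050) = 27089/18961 + 16/(-32050) = 27089*(1/18961) + 16*(-1/32050) = 27089/18961 - 8/16025 = 433949537/303850025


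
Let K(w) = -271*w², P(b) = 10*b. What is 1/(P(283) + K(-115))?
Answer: -1/3581145 ≈ -2.7924e-7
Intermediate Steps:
1/(P(283) + K(-115)) = 1/(10*283 - 271*(-115)²) = 1/(2830 - 271*13225) = 1/(2830 - 3583975) = 1/(-3581145) = -1/3581145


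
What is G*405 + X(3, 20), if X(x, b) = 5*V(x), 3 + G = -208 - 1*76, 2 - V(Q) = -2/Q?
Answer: -348665/3 ≈ -1.1622e+5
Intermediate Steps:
V(Q) = 2 + 2/Q (V(Q) = 2 - (-2)/Q = 2 + 2/Q)
G = -287 (G = -3 + (-208 - 1*76) = -3 + (-208 - 76) = -3 - 284 = -287)
X(x, b) = 10 + 10/x (X(x, b) = 5*(2 + 2/x) = 10 + 10/x)
G*405 + X(3, 20) = -287*405 + (10 + 10/3) = -116235 + (10 + 10*(⅓)) = -116235 + (10 + 10/3) = -116235 + 40/3 = -348665/3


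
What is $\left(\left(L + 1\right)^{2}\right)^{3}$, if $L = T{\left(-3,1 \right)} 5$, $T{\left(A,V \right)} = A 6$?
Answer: $496981290961$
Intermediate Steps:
$T{\left(A,V \right)} = 6 A$
$L = -90$ ($L = 6 \left(-3\right) 5 = \left(-18\right) 5 = -90$)
$\left(\left(L + 1\right)^{2}\right)^{3} = \left(\left(-90 + 1\right)^{2}\right)^{3} = \left(\left(-89\right)^{2}\right)^{3} = 7921^{3} = 496981290961$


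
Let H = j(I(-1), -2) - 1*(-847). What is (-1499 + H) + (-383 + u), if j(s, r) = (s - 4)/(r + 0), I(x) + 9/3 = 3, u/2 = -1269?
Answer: -3571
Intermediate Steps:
u = -2538 (u = 2*(-1269) = -2538)
I(x) = 0 (I(x) = -3 + 3 = 0)
j(s, r) = (-4 + s)/r
H = 849 (H = (-4 + 0)/(-2) - 1*(-847) = -½*(-4) + 847 = 2 + 847 = 849)
(-1499 + H) + (-383 + u) = (-1499 + 849) + (-383 - 2538) = -650 - 2921 = -3571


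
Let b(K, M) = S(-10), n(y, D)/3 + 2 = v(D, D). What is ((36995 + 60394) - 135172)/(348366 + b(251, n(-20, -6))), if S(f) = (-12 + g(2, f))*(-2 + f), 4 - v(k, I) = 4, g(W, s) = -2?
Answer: -37783/348534 ≈ -0.10841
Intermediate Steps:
v(k, I) = 0 (v(k, I) = 4 - 1*4 = 4 - 4 = 0)
n(y, D) = -6 (n(y, D) = -6 + 3*0 = -6 + 0 = -6)
S(f) = 28 - 14*f (S(f) = (-12 - 2)*(-2 + f) = -14*(-2 + f) = 28 - 14*f)
b(K, M) = 168 (b(K, M) = 28 - 14*(-10) = 28 + 140 = 168)
((36995 + 60394) - 135172)/(348366 + b(251, n(-20, -6))) = ((36995 + 60394) - 135172)/(348366 + 168) = (97389 - 135172)/348534 = -37783*1/348534 = -37783/348534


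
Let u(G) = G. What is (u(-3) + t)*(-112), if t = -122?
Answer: 14000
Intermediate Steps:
(u(-3) + t)*(-112) = (-3 - 122)*(-112) = -125*(-112) = 14000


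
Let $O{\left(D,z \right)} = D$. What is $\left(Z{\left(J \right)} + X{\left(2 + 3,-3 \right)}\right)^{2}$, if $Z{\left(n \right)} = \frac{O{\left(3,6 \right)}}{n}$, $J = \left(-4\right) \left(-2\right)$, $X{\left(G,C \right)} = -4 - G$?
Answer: $\frac{4761}{64} \approx 74.391$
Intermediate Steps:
$J = 8$
$Z{\left(n \right)} = \frac{3}{n}$
$\left(Z{\left(J \right)} + X{\left(2 + 3,-3 \right)}\right)^{2} = \left(\frac{3}{8} - 9\right)^{2} = \left(- \frac{69}{8}\right)^{2} = \frac{4761}{64}$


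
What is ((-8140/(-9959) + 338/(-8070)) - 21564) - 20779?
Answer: -1701503873966/40184565 ≈ -42342.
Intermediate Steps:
((-8140/(-9959) + 338/(-8070)) - 21564) - 20779 = ((-8140*(-1/9959) + 338*(-1/8070)) - 21564) - 20779 = ((8140/9959 - 169/4035) - 21564) - 20779 = (31161829/40184565 - 21564) - 20779 = -866508797831/40184565 - 20779 = -1701503873966/40184565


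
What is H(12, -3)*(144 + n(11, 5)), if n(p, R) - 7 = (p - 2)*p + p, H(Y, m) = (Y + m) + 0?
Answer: 2349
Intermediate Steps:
H(Y, m) = Y + m
n(p, R) = 7 + p + p*(-2 + p) (n(p, R) = 7 + ((p - 2)*p + p) = 7 + ((-2 + p)*p + p) = 7 + (p*(-2 + p) + p) = 7 + (p + p*(-2 + p)) = 7 + p + p*(-2 + p))
H(12, -3)*(144 + n(11, 5)) = (12 - 3)*(144 + (7 + 11² - 1*11)) = 9*(144 + (7 + 121 - 11)) = 9*(144 + 117) = 9*261 = 2349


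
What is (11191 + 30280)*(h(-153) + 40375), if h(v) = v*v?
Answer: 2645186264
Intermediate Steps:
h(v) = v**2
(11191 + 30280)*(h(-153) + 40375) = (11191 + 30280)*((-153)**2 + 40375) = 41471*(23409 + 40375) = 41471*63784 = 2645186264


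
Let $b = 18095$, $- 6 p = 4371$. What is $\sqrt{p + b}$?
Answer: $\frac{\sqrt{69466}}{2} \approx 131.78$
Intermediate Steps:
$p = - \frac{1457}{2}$ ($p = \left(- \frac{1}{6}\right) 4371 = - \frac{1457}{2} \approx -728.5$)
$\sqrt{p + b} = \sqrt{- \frac{1457}{2} + 18095} = \sqrt{\frac{34733}{2}} = \frac{\sqrt{69466}}{2}$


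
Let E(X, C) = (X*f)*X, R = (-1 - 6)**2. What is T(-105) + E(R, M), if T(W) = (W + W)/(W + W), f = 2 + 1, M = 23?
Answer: 7204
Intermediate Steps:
f = 3
T(W) = 1 (T(W) = (2*W)/((2*W)) = (2*W)*(1/(2*W)) = 1)
R = 49 (R = (-7)**2 = 49)
E(X, C) = 3*X**2 (E(X, C) = (X*3)*X = (3*X)*X = 3*X**2)
T(-105) + E(R, M) = 1 + 3*49**2 = 1 + 3*2401 = 1 + 7203 = 7204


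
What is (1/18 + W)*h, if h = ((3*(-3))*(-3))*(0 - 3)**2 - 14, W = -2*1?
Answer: -8015/18 ≈ -445.28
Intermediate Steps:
W = -2
h = 229 (h = -9*(-3)*(-3)**2 - 14 = 27*9 - 14 = 243 - 14 = 229)
(1/18 + W)*h = (1/18 - 2)*229 = -35/18*229 = -8015/18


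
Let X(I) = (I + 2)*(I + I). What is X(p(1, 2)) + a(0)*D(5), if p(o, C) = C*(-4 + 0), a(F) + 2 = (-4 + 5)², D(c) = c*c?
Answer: 71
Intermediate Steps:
D(c) = c²
a(F) = -1 (a(F) = -2 + (-4 + 5)² = -2 + 1² = -2 + 1 = -1)
p(o, C) = -4*C (p(o, C) = C*(-4) = -4*C)
X(I) = 2*I*(2 + I) (X(I) = (2 + I)*(2*I) = 2*I*(2 + I))
X(p(1, 2)) + a(0)*D(5) = 2*(-4*2)*(2 - 4*2) - 1*5² = 2*(-8)*(2 - 8) - 1*25 = 2*(-8)*(-6) - 25 = 96 - 25 = 71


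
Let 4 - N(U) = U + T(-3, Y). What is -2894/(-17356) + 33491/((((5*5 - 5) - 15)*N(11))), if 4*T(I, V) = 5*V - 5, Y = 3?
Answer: -581132331/824410 ≈ -704.91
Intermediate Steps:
T(I, V) = -5/4 + 5*V/4 (T(I, V) = (5*V - 5)/4 = (-5 + 5*V)/4 = -5/4 + 5*V/4)
N(U) = 3/2 - U (N(U) = 4 - (U + (-5/4 + (5/4)*3)) = 4 - (U + (-5/4 + 15/4)) = 4 - (U + 5/2) = 4 - (5/2 + U) = 4 + (-5/2 - U) = 3/2 - U)
-2894/(-17356) + 33491/((((5*5 - 5) - 15)*N(11))) = -2894/(-17356) + 33491/((((5*5 - 5) - 15)*(3/2 - 1*11))) = -2894*(-1/17356) + 33491/((((25 - 5) - 15)*(3/2 - 11))) = 1447/8678 + 33491/(((20 - 15)*(-19/2))) = 1447/8678 + 33491/((5*(-19/2))) = 1447/8678 + 33491/(-95/2) = 1447/8678 + 33491*(-2/95) = 1447/8678 - 66982/95 = -581132331/824410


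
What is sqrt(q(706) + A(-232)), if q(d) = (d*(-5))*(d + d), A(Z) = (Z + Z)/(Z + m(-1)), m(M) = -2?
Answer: 4*I*sqrt(473825534)/39 ≈ 2232.6*I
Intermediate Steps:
A(Z) = 2*Z/(-2 + Z) (A(Z) = (Z + Z)/(Z - 2) = (2*Z)/(-2 + Z) = 2*Z/(-2 + Z))
q(d) = -10*d**2 (q(d) = (-5*d)*(2*d) = -10*d**2)
sqrt(q(706) + A(-232)) = sqrt(-10*706**2 + 2*(-232)/(-2 - 232)) = sqrt(-10*498436 + 2*(-232)/(-234)) = sqrt(-4984360 + 2*(-232)*(-1/234)) = sqrt(-4984360 + 232/117) = sqrt(-583169888/117) = 4*I*sqrt(473825534)/39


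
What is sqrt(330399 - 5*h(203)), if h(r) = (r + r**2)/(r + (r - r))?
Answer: sqrt(329379) ≈ 573.92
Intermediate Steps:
h(r) = (r + r**2)/r (h(r) = (r + r**2)/(r + 0) = (r + r**2)/r)
sqrt(330399 - 5*h(203)) = sqrt(330399 - 5*(1 + 203)) = sqrt(330399 - 5*204) = sqrt(330399 - 1020) = sqrt(329379)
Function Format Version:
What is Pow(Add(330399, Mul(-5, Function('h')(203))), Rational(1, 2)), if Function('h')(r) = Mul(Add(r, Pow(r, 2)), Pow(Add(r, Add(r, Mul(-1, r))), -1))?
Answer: Pow(329379, Rational(1, 2)) ≈ 573.92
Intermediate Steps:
Function('h')(r) = Mul(Pow(r, -1), Add(r, Pow(r, 2))) (Function('h')(r) = Mul(Add(r, Pow(r, 2)), Pow(Add(r, 0), -1)) = Mul(Add(r, Pow(r, 2)), Pow(r, -1)) = Mul(Pow(r, -1), Add(r, Pow(r, 2))))
Pow(Add(330399, Mul(-5, Function('h')(203))), Rational(1, 2)) = Pow(Add(330399, Mul(-5, Add(1, 203))), Rational(1, 2)) = Pow(Add(330399, Mul(-5, 204)), Rational(1, 2)) = Pow(Add(330399, -1020), Rational(1, 2)) = Pow(329379, Rational(1, 2))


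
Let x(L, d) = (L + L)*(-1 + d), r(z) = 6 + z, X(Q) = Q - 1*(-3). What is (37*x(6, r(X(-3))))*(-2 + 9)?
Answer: 15540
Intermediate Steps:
X(Q) = 3 + Q (X(Q) = Q + 3 = 3 + Q)
x(L, d) = 2*L*(-1 + d) (x(L, d) = (2*L)*(-1 + d) = 2*L*(-1 + d))
(37*x(6, r(X(-3))))*(-2 + 9) = (37*(2*6*(-1 + (6 + (3 - 3)))))*(-2 + 9) = (37*(2*6*(-1 + (6 + 0))))*7 = (37*(2*6*(-1 + 6)))*7 = (37*(2*6*5))*7 = (37*60)*7 = 2220*7 = 15540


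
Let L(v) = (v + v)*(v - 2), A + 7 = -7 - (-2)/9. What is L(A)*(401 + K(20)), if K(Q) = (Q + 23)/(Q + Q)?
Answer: 7866374/45 ≈ 1.7481e+5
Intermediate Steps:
K(Q) = (23 + Q)/(2*Q) (K(Q) = (23 + Q)/((2*Q)) = (23 + Q)*(1/(2*Q)) = (23 + Q)/(2*Q))
A = -124/9 (A = -7 + (-7 - (-2)/9) = -7 + (-7 - 1*(-2/9)) = -7 + (-7 + 2/9) = -7 - 61/9 = -124/9 ≈ -13.778)
L(v) = 2*v*(-2 + v) (L(v) = (2*v)*(-2 + v) = 2*v*(-2 + v))
L(A)*(401 + K(20)) = (2*(-124/9)*(-2 - 124/9))*(401 + (1/2)*(23 + 20)/20) = (2*(-124/9)*(-142/9))*(401 + (1/2)*(1/20)*43) = 35216*(401 + 43/40)/81 = (35216/81)*(16083/40) = 7866374/45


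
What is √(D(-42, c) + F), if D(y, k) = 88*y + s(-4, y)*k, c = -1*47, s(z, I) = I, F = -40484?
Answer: I*√42206 ≈ 205.44*I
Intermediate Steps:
c = -47
D(y, k) = 88*y + k*y (D(y, k) = 88*y + y*k = 88*y + k*y)
√(D(-42, c) + F) = √(-42*(88 - 47) - 40484) = √(-42*41 - 40484) = √(-1722 - 40484) = √(-42206) = I*√42206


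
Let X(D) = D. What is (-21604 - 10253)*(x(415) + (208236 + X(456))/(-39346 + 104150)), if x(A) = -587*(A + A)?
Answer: 14791461899277/953 ≈ 1.5521e+10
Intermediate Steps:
x(A) = -1174*A
(-21604 - 10253)*(x(415) + (208236 + X(456))/(-39346 + 104150)) = (-21604 - 10253)*(-1174*415 + (208236 + 456)/(-39346 + 104150)) = -31857*(-487210 + 208692/64804) = -31857*(-487210 + 208692*(1/64804)) = -31857*(-487210 + 3069/953) = -31857*(-464308061/953) = 14791461899277/953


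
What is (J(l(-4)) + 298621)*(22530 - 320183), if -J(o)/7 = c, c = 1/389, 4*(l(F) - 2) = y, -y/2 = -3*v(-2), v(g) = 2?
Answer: -34576432719986/389 ≈ -8.8885e+10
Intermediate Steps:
y = 12 (y = -(-6)*2 = -2*(-6) = 12)
l(F) = 5 (l(F) = 2 + (¼)*12 = 2 + 3 = 5)
c = 1/389 ≈ 0.0025707
J(o) = -7/389 (J(o) = -7*1/389 = -7/389)
(J(l(-4)) + 298621)*(22530 - 320183) = (-7/389 + 298621)*(22530 - 320183) = (116163562/389)*(-297653) = -34576432719986/389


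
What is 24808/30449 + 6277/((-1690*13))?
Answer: 353903387/668964530 ≈ 0.52903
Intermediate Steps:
24808/30449 + 6277/((-1690*13)) = 24808*(1/30449) + 6277/(-21970) = 24808/30449 + 6277*(-1/21970) = 24808/30449 - 6277/21970 = 353903387/668964530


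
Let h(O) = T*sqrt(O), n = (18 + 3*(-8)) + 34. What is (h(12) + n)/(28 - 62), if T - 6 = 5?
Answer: -14/17 - 11*sqrt(3)/17 ≈ -1.9443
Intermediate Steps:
T = 11 (T = 6 + 5 = 11)
n = 28 (n = (18 - 24) + 34 = -6 + 34 = 28)
h(O) = 11*sqrt(O)
(h(12) + n)/(28 - 62) = (11*sqrt(12) + 28)/(28 - 62) = (11*(2*sqrt(3)) + 28)/(-34) = -(22*sqrt(3) + 28)/34 = -(28 + 22*sqrt(3))/34 = -14/17 - 11*sqrt(3)/17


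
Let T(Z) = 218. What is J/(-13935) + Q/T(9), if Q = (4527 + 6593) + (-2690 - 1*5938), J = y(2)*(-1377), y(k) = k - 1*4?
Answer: 5687608/506305 ≈ 11.234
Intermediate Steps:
y(k) = -4 + k (y(k) = k - 4 = -4 + k)
J = 2754 (J = (-4 + 2)*(-1377) = -2*(-1377) = 2754)
Q = 2492 (Q = 11120 + (-2690 - 5938) = 11120 - 8628 = 2492)
J/(-13935) + Q/T(9) = 2754/(-13935) + 2492/218 = 2754*(-1/13935) + 2492*(1/218) = -918/4645 + 1246/109 = 5687608/506305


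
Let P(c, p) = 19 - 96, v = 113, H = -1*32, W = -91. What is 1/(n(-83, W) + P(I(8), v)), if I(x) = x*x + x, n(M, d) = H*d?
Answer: 1/2835 ≈ 0.00035273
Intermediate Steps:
H = -32
n(M, d) = -32*d
I(x) = x + x² (I(x) = x² + x = x + x²)
P(c, p) = -77
1/(n(-83, W) + P(I(8), v)) = 1/(-32*(-91) - 77) = 1/(2912 - 77) = 1/2835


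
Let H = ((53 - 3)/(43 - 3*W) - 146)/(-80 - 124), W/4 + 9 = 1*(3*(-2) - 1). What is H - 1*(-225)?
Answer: 180346/799 ≈ 225.71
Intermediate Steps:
W = -64 (W = -36 + 4*(1*(3*(-2) - 1)) = -36 + 4*(1*(-6 - 1)) = -36 + 4*(1*(-7)) = -36 + 4*(-7) = -36 - 28 = -64)
H = 571/799 (H = ((53 - 3)/(43 - 3*(-64)) - 146)/(-80 - 124) = (50/(43 + 192) - 146)/(-204) = (50/235 - 146)*(-1/204) = (50*(1/235) - 146)*(-1/204) = (10/47 - 146)*(-1/204) = -6852/47*(-1/204) = 571/799 ≈ 0.71464)
H - 1*(-225) = 571/799 - 1*(-225) = 571/799 + 225 = 180346/799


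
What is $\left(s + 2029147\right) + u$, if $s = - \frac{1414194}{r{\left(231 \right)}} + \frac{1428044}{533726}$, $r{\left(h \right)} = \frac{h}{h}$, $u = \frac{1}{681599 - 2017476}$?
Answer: $\frac{219229326994904434}{356496143851} \approx 6.1496 \cdot 10^{5}$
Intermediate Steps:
$u = - \frac{1}{1335877}$ ($u = \frac{1}{-1335877} = - \frac{1}{1335877} \approx -7.4857 \cdot 10^{-7}$)
$r{\left(h \right)} = 1$
$s = - \frac{377395339400}{266863}$ ($s = - \frac{1414194}{1} + \frac{1428044}{533726} = \left(-1414194\right) 1 + 1428044 \cdot \frac{1}{533726} = -1414194 + \frac{714022}{266863} = - \frac{377395339400}{266863} \approx -1.4142 \cdot 10^{6}$)
$\left(s + 2029147\right) + u = \left(- \frac{377395339400}{266863} + 2029147\right) - \frac{1}{1335877} = \frac{164108916461}{266863} - \frac{1}{1335877} = \frac{219229326994904434}{356496143851}$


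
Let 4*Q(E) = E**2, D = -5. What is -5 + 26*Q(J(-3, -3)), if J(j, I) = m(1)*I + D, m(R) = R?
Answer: 411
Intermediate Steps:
J(j, I) = -5 + I (J(j, I) = 1*I - 5 = I - 5 = -5 + I)
Q(E) = E**2/4
-5 + 26*Q(J(-3, -3)) = -5 + 26*((-5 - 3)**2/4) = -5 + 26*((1/4)*(-8)**2) = -5 + 26*((1/4)*64) = -5 + 26*16 = -5 + 416 = 411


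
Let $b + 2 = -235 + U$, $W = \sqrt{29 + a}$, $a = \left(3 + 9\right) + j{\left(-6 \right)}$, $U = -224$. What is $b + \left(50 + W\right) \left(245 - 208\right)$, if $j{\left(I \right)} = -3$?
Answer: $1389 + 37 \sqrt{38} \approx 1617.1$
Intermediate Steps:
$a = 9$ ($a = \left(3 + 9\right) - 3 = 12 - 3 = 9$)
$W = \sqrt{38}$ ($W = \sqrt{29 + 9} = \sqrt{38} \approx 6.1644$)
$b = -461$ ($b = -2 - 459 = -461$)
$b + \left(50 + W\right) \left(245 - 208\right) = -461 + \left(50 + \sqrt{38}\right) \left(245 - 208\right) = -461 + \left(50 + \sqrt{38}\right) 37 = -461 + \left(1850 + 37 \sqrt{38}\right) = 1389 + 37 \sqrt{38}$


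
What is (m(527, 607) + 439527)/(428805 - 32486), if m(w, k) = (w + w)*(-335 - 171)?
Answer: -8527/36029 ≈ -0.23667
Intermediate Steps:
m(w, k) = -1012*w (m(w, k) = (2*w)*(-506) = -1012*w)
(m(527, 607) + 439527)/(428805 - 32486) = (-1012*527 + 439527)/(428805 - 32486) = (-533324 + 439527)/396319 = -93797*1/396319 = -8527/36029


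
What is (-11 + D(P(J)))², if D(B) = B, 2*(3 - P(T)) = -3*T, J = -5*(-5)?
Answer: 3481/4 ≈ 870.25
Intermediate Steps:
J = 25
P(T) = 3 + 3*T/2 (P(T) = 3 - (-3)*T/2 = 3 + 3*T/2)
(-11 + D(P(J)))² = (-11 + (3 + (3/2)*25))² = (-11 + (3 + 75/2))² = (-11 + 81/2)² = (59/2)² = 3481/4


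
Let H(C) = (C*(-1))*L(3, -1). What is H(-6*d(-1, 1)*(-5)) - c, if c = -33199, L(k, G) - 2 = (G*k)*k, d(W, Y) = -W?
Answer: 33409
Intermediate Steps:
L(k, G) = 2 + G*k² (L(k, G) = 2 + (G*k)*k = 2 + G*k²)
H(C) = 7*C (H(C) = (C*(-1))*(2 - 1*3²) = (-C)*(2 - 1*9) = (-C)*(2 - 9) = -C*(-7) = 7*C)
H(-6*d(-1, 1)*(-5)) - c = 7*(-(-6)*(-1)*(-5)) - 1*(-33199) = 7*(-6*1*(-5)) + 33199 = 7*(-6*(-5)) + 33199 = 7*30 + 33199 = 210 + 33199 = 33409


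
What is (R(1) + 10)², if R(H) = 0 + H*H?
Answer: 121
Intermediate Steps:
R(H) = H² (R(H) = 0 + H² = H²)
(R(1) + 10)² = (1² + 10)² = (1 + 10)² = 11² = 121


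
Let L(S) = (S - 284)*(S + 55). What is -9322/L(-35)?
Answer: 4661/3190 ≈ 1.4611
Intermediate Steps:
L(S) = (-284 + S)*(55 + S)
-9322/L(-35) = -9322/(-15620 + (-35)**2 - 229*(-35)) = -9322/(-15620 + 1225 + 8015) = -9322/(-6380) = -9322*(-1/6380) = 4661/3190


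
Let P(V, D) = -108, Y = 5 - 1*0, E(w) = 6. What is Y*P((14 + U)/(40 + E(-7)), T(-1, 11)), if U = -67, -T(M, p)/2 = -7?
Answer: -540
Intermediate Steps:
T(M, p) = 14 (T(M, p) = -2*(-7) = 14)
Y = 5 (Y = 5 + 0 = 5)
Y*P((14 + U)/(40 + E(-7)), T(-1, 11)) = 5*(-108) = -540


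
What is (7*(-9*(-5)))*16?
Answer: 5040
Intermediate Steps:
(7*(-9*(-5)))*16 = (7*45)*16 = 315*16 = 5040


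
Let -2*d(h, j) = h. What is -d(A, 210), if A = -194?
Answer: -97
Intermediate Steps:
d(h, j) = -h/2
-d(A, 210) = -(-1)*(-194)/2 = -1*97 = -97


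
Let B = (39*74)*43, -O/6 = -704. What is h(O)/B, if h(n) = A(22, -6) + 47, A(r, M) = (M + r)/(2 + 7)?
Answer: 439/1116882 ≈ 0.00039306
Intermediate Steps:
O = 4224 (O = -6*(-704) = 4224)
A(r, M) = M/9 + r/9 (A(r, M) = (M + r)/9 = (M + r)*(1/9) = M/9 + r/9)
B = 124098 (B = 2886*43 = 124098)
h(n) = 439/9 (h(n) = ((1/9)*(-6) + (1/9)*22) + 47 = (-2/3 + 22/9) + 47 = 16/9 + 47 = 439/9)
h(O)/B = (439/9)/124098 = (439/9)*(1/124098) = 439/1116882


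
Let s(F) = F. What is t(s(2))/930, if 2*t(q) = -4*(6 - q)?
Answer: -4/465 ≈ -0.0086021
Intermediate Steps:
t(q) = -12 + 2*q (t(q) = (-4*(6 - q))/2 = (-24 + 4*q)/2 = -12 + 2*q)
t(s(2))/930 = (-12 + 2*2)/930 = (-12 + 4)*(1/930) = -8*1/930 = -4/465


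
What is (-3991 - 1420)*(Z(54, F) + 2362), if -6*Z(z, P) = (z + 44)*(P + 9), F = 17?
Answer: -31448732/3 ≈ -1.0483e+7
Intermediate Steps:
Z(z, P) = -(9 + P)*(44 + z)/6 (Z(z, P) = -(z + 44)*(P + 9)/6 = -(44 + z)*(9 + P)/6 = -(9 + P)*(44 + z)/6)
(-3991 - 1420)*(Z(54, F) + 2362) = (-3991 - 1420)*((-66 - 22/3*17 - 3/2*54 - ⅙*17*54) + 2362) = -5411*((-66 - 374/3 - 81 - 153) + 2362) = -5411*(-1274/3 + 2362) = -5411*5812/3 = -31448732/3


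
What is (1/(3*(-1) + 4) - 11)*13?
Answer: -130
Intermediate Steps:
(1/(3*(-1) + 4) - 11)*13 = (1/(-3 + 4) - 11)*13 = (1/1 - 11)*13 = (1 - 11)*13 = -10*13 = -130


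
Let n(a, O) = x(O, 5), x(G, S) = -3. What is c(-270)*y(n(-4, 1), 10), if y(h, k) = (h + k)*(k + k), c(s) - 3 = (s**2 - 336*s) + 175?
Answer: 22931720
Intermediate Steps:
n(a, O) = -3
c(s) = 178 + s**2 - 336*s (c(s) = 3 + ((s**2 - 336*s) + 175) = 3 + (175 + s**2 - 336*s) = 178 + s**2 - 336*s)
y(h, k) = 2*k*(h + k) (y(h, k) = (h + k)*(2*k) = 2*k*(h + k))
c(-270)*y(n(-4, 1), 10) = (178 + (-270)**2 - 336*(-270))*(2*10*(-3 + 10)) = (178 + 72900 + 90720)*(2*10*7) = 163798*140 = 22931720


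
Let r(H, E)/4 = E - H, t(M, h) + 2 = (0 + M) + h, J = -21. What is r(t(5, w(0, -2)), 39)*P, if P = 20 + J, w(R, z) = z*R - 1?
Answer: -148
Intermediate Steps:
w(R, z) = -1 + R*z (w(R, z) = R*z - 1 = -1 + R*z)
t(M, h) = -2 + M + h (t(M, h) = -2 + ((0 + M) + h) = -2 + (M + h) = -2 + M + h)
r(H, E) = -4*H + 4*E (r(H, E) = 4*(E - H) = -4*H + 4*E)
P = -1 (P = 20 - 21 = -1)
r(t(5, w(0, -2)), 39)*P = (-4*(-2 + 5 + (-1 + 0*(-2))) + 4*39)*(-1) = (-4*(-2 + 5 + (-1 + 0)) + 156)*(-1) = (-4*(-2 + 5 - 1) + 156)*(-1) = (-4*2 + 156)*(-1) = (-8 + 156)*(-1) = 148*(-1) = -148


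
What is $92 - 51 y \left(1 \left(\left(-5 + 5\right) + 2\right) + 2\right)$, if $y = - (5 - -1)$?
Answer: $1316$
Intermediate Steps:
$y = -6$ ($y = - (5 + 1) = \left(-1\right) 6 = -6$)
$92 - 51 y \left(1 \left(\left(-5 + 5\right) + 2\right) + 2\right) = 92 - 51 \left(- 6 \left(1 \left(\left(-5 + 5\right) + 2\right) + 2\right)\right) = 92 - 51 \left(- 6 \left(1 \left(0 + 2\right) + 2\right)\right) = 92 - 51 \left(- 6 \left(1 \cdot 2 + 2\right)\right) = 92 - 51 \left(- 6 \left(2 + 2\right)\right) = 92 - 51 \left(\left(-6\right) 4\right) = 92 - -1224 = 92 + 1224 = 1316$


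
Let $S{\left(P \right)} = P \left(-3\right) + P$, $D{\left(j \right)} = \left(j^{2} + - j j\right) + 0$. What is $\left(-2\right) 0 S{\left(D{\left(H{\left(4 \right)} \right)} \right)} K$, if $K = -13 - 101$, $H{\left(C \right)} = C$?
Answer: $0$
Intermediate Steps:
$D{\left(j \right)} = 0$ ($D{\left(j \right)} = \left(j^{2} - j^{2}\right) + 0 = 0 + 0 = 0$)
$S{\left(P \right)} = - 2 P$ ($S{\left(P \right)} = - 3 P + P = - 2 P$)
$K = -114$
$\left(-2\right) 0 S{\left(D{\left(H{\left(4 \right)} \right)} \right)} K = \left(-2\right) 0 \left(\left(-2\right) 0\right) \left(-114\right) = 0 \cdot 0 \left(-114\right) = 0 \left(-114\right) = 0$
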